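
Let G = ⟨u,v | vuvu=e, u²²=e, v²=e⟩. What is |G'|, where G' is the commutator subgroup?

G' = [G, G] is generated by all commutators. The generator-pair commutators are: [u, v] = u².
The subgroup they normally generate is {e, u², u⁴, u⁶, u⁸, u¹⁰, u¹², u¹⁴, u¹⁶, u¹⁸, u²⁰}, of order 11.
Check: |G/G'| = 44/11 = 4 is the order of the abelianisation.

Answer: 11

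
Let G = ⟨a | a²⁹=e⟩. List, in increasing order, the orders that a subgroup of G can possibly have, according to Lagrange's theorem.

|G| = 29 = 29. By Lagrange's theorem the order of any subgroup divides 29; the divisors of 29 are 1, 29.

Answer: 1, 29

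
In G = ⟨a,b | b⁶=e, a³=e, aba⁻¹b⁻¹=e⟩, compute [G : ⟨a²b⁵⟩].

First find ord(a²b⁵) by computing successive powers:
  (a²b⁵)¹ = a²b⁵, (a²b⁵)² = ab⁴, (a²b⁵)³ = b³, (a²b⁵)⁴ = a²b², (a²b⁵)⁵ = ab, (a²b⁵)⁶ = e.
So |⟨a²b⁵⟩| = ord(a²b⁵) = 6. With |G| = 18, by Lagrange [G : ⟨a²b⁵⟩] = 18/6 = 3.

Answer: 3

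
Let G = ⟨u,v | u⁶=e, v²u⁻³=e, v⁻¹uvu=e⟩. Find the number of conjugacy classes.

The conjugacy classes (representative and size) are:
  [e] (size 1), [u] (size 2), [u²] (size 2), [u³] (size 1), [uv⁻¹] (size 3), [u²v⁻¹] (size 3).
Class equation: 1 + 2 + 2 + 1 + 3 + 3 = 12 = |G|. So G has 6 conjugacy classes.

Answer: 6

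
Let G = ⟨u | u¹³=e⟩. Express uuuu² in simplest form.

Multiply left to right, reducing at each step:
  u · u = u²
  (u²) · u = u³
  (u³) · u² = u⁵

Answer: u⁵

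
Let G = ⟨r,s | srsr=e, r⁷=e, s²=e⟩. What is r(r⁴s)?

Compute r · (r⁴s) by multiplying left to right and reducing via the relations at each step:
  r · r⁴ = r⁵
  (r⁵) · s = r⁵s

Answer: r⁵s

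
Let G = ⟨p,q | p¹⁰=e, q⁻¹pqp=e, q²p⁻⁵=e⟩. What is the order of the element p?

Compute successive powers until reaching e:
  p¹ = p, p² = p², p³ = p³, p⁴ = p⁴, p⁵ = p⁵, p⁶ = p⁶, p⁷ = p⁷, p⁸ = p⁸, p⁹ = p⁹, p¹⁰ = e.
The smallest positive k with pᵏ = e is 10.

Answer: 10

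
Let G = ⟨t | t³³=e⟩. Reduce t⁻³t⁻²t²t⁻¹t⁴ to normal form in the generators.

Multiply left to right, reducing at each step:
  (t³⁰) · t⁻² = t²⁸
  (t²⁸) · t² = t³⁰
  (t³⁰) · t⁻¹ = t²⁹
  (t²⁹) · t⁴ = e

Answer: e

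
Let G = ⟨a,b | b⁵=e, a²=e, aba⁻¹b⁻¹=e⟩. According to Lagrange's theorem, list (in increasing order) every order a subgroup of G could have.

|G| = 10 = 2 · 5. By Lagrange's theorem the order of any subgroup divides 10; the divisors of 10 are 1, 2, 5, 10.

Answer: 1, 2, 5, 10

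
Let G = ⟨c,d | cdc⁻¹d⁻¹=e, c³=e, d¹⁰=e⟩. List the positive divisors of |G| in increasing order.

|G| = 30 = 2 · 3 · 5. By Lagrange's theorem the order of any subgroup divides 30; the divisors of 30 are 1, 2, 3, 5, 6, 10, 15, 30.

Answer: 1, 2, 3, 5, 6, 10, 15, 30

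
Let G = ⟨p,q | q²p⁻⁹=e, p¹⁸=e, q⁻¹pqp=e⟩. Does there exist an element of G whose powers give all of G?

Every cyclic group is abelian. But p·q = pq while q·p = p⁸q⁻¹, so p·q ≠ q·p and G is not abelian. Hence G is not cyclic.

Answer: No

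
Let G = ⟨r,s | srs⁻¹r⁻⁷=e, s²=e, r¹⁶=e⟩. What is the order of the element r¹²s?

Compute successive powers until reaching e:
  (r¹²s)¹ = r¹²s, (r¹²s)² = e.
The smallest positive k with (r¹²s)ᵏ = e is 2.

Answer: 2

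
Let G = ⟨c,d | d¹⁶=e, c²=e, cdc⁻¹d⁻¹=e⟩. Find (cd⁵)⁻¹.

The order of (cd⁵) is 16 (smallest k with (cd⁵)ᵏ = e), so (cd⁵)⁻¹ = (cd⁵)¹⁵ = cd¹¹.
Check: (cd⁵) · (cd¹¹) → (cd⁵) · c = d⁵;   (d⁵) · d¹¹ = e, giving e as required.

Answer: cd¹¹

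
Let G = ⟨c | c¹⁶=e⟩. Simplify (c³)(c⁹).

Compute (c³) · (c⁹) by multiplying left to right and reducing via the relations at each step:
  (c³) · c⁹ = c¹²

Answer: c¹²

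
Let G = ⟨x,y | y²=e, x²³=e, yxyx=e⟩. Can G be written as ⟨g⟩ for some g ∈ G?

Every cyclic group is abelian. But x·y = xy while y·x = x²²y, so x·y ≠ y·x and G is not abelian. Hence G is not cyclic.

Answer: No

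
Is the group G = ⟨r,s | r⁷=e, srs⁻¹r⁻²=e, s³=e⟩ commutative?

r·s = rs but s·r = r²s, so r·s ≠ s·r and G is not abelian.

Answer: No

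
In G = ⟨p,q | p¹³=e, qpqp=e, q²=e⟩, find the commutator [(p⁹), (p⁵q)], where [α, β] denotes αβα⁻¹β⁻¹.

[(p⁹), (p⁵q)] = (p⁹)·(p⁵q)·(p⁹)⁻¹·(p⁵q)⁻¹.
  (p⁹) · (p⁵q) = pq
  (pq) · (p⁴) = p¹⁰q
  (p¹⁰q) · (p⁵q) = p⁵

Answer: p⁵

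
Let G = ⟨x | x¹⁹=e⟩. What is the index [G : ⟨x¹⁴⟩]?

First find ord(x¹⁴) by computing successive powers:
  (x¹⁴)¹ = x¹⁴, (x¹⁴)² = x⁹, (x¹⁴)³ = x⁴, (x¹⁴)⁴ = x¹⁸, (x¹⁴)⁵ = x¹³, (x¹⁴)⁶ = x⁸, (x¹⁴)⁷ = x³, (x¹⁴)⁸ = x¹⁷, (x¹⁴)⁹ = x¹², (x¹⁴)¹⁰ = x⁷, (x¹⁴)¹¹ = x², (x¹⁴)¹² = x¹⁶, (x¹⁴)¹³ = x¹¹, (x¹⁴)¹⁴ = x⁶, (x¹⁴)¹⁵ = x, (x¹⁴)¹⁶ = x¹⁵, (x¹⁴)¹⁷ = x¹⁰, (x¹⁴)¹⁸ = x⁵, (x¹⁴)¹⁹ = e.
So |⟨x¹⁴⟩| = ord(x¹⁴) = 19. With |G| = 19, by Lagrange [G : ⟨x¹⁴⟩] = 19/19 = 1.

Answer: 1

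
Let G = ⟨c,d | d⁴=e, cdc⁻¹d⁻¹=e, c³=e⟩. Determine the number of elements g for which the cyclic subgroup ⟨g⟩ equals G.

G is cyclic of order 12. An element generates G iff its order is 12, and a cyclic group of order 12 has exactly φ(12) = 4 such elements.

Answer: 4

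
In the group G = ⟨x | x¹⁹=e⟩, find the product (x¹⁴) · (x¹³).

Compute (x¹⁴) · (x¹³) by multiplying left to right and reducing via the relations at each step:
  (x¹⁴) · x¹³ = x⁸

Answer: x⁸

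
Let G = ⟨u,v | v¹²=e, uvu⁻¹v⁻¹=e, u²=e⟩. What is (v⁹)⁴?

Compute successive powers of (v⁹), reducing at each step:
  (v⁹)²: (v⁹) · v⁹ = v⁶
  (v⁹)³: (v⁶) · v⁹ = v³
  (v⁹)⁴: (v³) · v⁹ = e

Answer: e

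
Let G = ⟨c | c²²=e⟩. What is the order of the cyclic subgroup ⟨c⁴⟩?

|⟨c⁴⟩| equals the order of c⁴. Compute successive powers until reaching e:
  (c⁴)¹ = c⁴, (c⁴)² = c⁸, (c⁴)³ = c¹², (c⁴)⁴ = c¹⁶, (c⁴)⁵ = c²⁰, (c⁴)⁶ = c², (c⁴)⁷ = c⁶, (c⁴)⁸ = c¹⁰, (c⁴)⁹ = c¹⁴, (c⁴)¹⁰ = c¹⁸, (c⁴)¹¹ = e.
The smallest positive k with (c⁴)ᵏ = e is 11, so |⟨c⁴⟩| = 11.

Answer: 11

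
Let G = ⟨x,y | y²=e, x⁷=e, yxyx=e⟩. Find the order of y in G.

Compute successive powers until reaching e:
  y¹ = y, y² = e.
The smallest positive k with yᵏ = e is 2.

Answer: 2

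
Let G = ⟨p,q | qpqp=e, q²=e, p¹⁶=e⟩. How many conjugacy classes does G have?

The conjugacy classes (representative and size) are:
  [e] (size 1), [p¹⁵] (size 2), [p²] (size 2), [p³] (size 2), [p¹²] (size 2), [p⁵] (size 2), [p⁶] (size 2), [p⁷] (size 2), [p⁸] (size 1), [p²q] (size 8), [p¹⁵q] (size 8).
Class equation: 1 + 2 + 2 + 2 + 2 + 2 + 2 + 2 + 1 + 8 + 8 = 32 = |G|. So G has 11 conjugacy classes.

Answer: 11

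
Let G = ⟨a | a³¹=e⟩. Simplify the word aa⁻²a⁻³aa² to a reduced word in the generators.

Multiply left to right, reducing at each step:
  a · a⁻² = a³⁰
  (a³⁰) · a⁻³ = a²⁷
  (a²⁷) · a = a²⁸
  (a²⁸) · a² = a³⁰

Answer: a³⁰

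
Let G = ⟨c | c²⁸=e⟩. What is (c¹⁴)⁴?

Compute successive powers of (c¹⁴), reducing at each step:
  (c¹⁴)²: (c¹⁴) · c¹⁴ = e
  (c¹⁴)³: e · c¹⁴ = c¹⁴
  (c¹⁴)⁴: (c¹⁴) · c¹⁴ = e

Answer: e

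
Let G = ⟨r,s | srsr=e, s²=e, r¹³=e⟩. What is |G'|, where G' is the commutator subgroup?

G' = [G, G] is generated by all commutators. The generator-pair commutators are: [r, s] = r².
The subgroup they normally generate is {e, r, r², r³, r⁴, r⁵, r⁶, r⁷, r⁸, r⁹, r¹⁰, r¹¹, r¹²}, of order 13.
Check: |G/G'| = 26/13 = 2 is the order of the abelianisation.

Answer: 13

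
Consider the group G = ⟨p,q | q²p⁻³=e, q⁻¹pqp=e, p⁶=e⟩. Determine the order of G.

Enumerate words in the generators, reducing via the relations: the distinct elements are
  {e, p, q, pq, p², p³, p⁴, p⁵, p²q, q⁻¹, pq⁻¹, p²q⁻¹}.
No further products give new elements, so |G| = 12.

Answer: 12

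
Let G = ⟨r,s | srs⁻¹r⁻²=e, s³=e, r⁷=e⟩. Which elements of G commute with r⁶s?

⟨r⁶s⟩ ⊆ C_G(r⁶s) since powers of r⁶s commute with r⁶s; so |C_G(r⁶s)| ≥ |⟨r⁶s⟩| = 3.
By orbit–stabilizer, |C_G(r⁶s)| = |G| / |conj. class of r⁶s| = 21 / 7 = 3.
The 3 elements commuting with r⁶s are {e, r⁴s², r⁶s}.

Answer: {e, r⁴s², r⁶s}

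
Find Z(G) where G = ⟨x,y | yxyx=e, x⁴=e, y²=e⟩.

An element z ∈ Z(G) iff z commutes with every generator.
For example x² is central: (x²)·x = x³ = x·(x²); (x²)·y = x²y = y·(x²).
Whereas x ∉ Z(G) since x·y = xy ≠ x³y = y·x.
Checking each of the 8 elements this way gives Z(G) = {e, x²}, of order 2.

Answer: {e, x²}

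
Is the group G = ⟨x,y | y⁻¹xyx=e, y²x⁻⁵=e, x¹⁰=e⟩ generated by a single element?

Every cyclic group is abelian. But x·y = xy while y·x = x⁴y⁻¹, so x·y ≠ y·x and G is not abelian. Hence G is not cyclic.

Answer: No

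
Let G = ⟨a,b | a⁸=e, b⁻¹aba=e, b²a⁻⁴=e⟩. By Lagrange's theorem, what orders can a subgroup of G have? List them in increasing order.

|G| = 16 = 2⁴. By Lagrange's theorem the order of any subgroup divides 16; the divisors of 16 are 1, 2, 4, 8, 16.

Answer: 1, 2, 4, 8, 16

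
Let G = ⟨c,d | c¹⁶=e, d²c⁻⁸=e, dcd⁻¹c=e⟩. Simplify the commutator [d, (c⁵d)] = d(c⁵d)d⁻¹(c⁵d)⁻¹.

[d, (c⁵d)] = d·(c⁵d)·d⁻¹·(c⁵d)⁻¹.
  d · (c⁵d) = c³
  (c³) · (d⁻¹) = c³d⁻¹
  (c³d⁻¹) · (c⁵d⁻¹) = c⁶

Answer: c⁶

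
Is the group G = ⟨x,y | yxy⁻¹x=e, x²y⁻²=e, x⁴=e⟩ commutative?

x·y = xy but y·x = xy⁻¹, so x·y ≠ y·x and G is not abelian.

Answer: No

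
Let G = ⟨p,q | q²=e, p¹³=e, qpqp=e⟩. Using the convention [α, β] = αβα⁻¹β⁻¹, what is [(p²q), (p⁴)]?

[(p²q), (p⁴)] = (p²q)·(p⁴)·(p²q)⁻¹·(p⁴)⁻¹.
  (p²q) · (p⁴) = p¹¹q
  (p¹¹q) · (p²q) = p⁹
  (p⁹) · (p⁹) = p⁵

Answer: p⁵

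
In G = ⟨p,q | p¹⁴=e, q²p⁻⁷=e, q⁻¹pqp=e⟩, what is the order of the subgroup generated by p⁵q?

|⟨p⁵q⟩| equals the order of p⁵q. Compute successive powers until reaching e:
  (p⁵q)¹ = p⁵q, (p⁵q)² = p⁷, (p⁵q)³ = p⁵q⁻¹, (p⁵q)⁴ = e.
The smallest positive k with (p⁵q)ᵏ = e is 4, so |⟨p⁵q⟩| = 4.

Answer: 4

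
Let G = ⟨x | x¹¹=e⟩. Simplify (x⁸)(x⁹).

Compute (x⁸) · (x⁹) by multiplying left to right and reducing via the relations at each step:
  (x⁸) · x⁹ = x⁶

Answer: x⁶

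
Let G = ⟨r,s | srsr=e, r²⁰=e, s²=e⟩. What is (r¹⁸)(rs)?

Compute (r¹⁸) · (rs) by multiplying left to right and reducing via the relations at each step:
  (r¹⁸) · r = r¹⁹
  (r¹⁹) · s = r¹⁹s

Answer: r¹⁹s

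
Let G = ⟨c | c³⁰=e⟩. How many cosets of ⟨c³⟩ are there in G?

First find ord(c³) by computing successive powers:
  (c³)¹ = c³, (c³)² = c⁶, (c³)³ = c⁹, (c³)⁴ = c¹², (c³)⁵ = c¹⁵, (c³)⁶ = c¹⁸, (c³)⁷ = c²¹, (c³)⁸ = c²⁴, (c³)⁹ = c²⁷, (c³)¹⁰ = e.
So |⟨c³⟩| = ord(c³) = 10. With |G| = 30, by Lagrange [G : ⟨c³⟩] = 30/10 = 3.

Answer: 3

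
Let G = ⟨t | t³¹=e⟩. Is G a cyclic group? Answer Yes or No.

|G| = 31. The element t has order 31 (its powers give 31 distinct elements), so ⟨t⟩ = G and G is cyclic.

Answer: Yes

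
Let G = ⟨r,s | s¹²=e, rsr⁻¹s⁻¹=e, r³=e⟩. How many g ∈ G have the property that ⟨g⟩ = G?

⟨g⟩ = G would require ord(g) = |G| = 36, but the maximum element order in G is 12 < 36. So G is not cyclic and no single element generates it: the count is 0.

Answer: 0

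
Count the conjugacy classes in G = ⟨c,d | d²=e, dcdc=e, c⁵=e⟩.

The conjugacy classes (representative and size) are:
  [e] (size 1), [c] (size 2), [c²] (size 2), [d] (size 5).
Class equation: 1 + 2 + 2 + 5 = 10 = |G|. So G has 4 conjugacy classes.

Answer: 4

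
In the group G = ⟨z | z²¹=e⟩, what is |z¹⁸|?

Compute successive powers until reaching e:
  (z¹⁸)¹ = z¹⁸, (z¹⁸)² = z¹⁵, (z¹⁸)³ = z¹², (z¹⁸)⁴ = z⁹, (z¹⁸)⁵ = z⁶, (z¹⁸)⁶ = z³, (z¹⁸)⁷ = e.
The smallest positive k with (z¹⁸)ᵏ = e is 7.

Answer: 7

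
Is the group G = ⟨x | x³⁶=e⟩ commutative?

G has a single generator, so G is cyclic and hence abelian.

Answer: Yes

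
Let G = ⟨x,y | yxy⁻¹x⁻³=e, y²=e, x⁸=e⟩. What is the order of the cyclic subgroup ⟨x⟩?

|⟨x⟩| equals the order of x. Compute successive powers until reaching e:
  x¹ = x, x² = x², x³ = x³, x⁴ = x⁴, x⁵ = x⁵, x⁶ = x⁶, x⁷ = x⁷, x⁸ = e.
The smallest positive k with xᵏ = e is 8, so |⟨x⟩| = 8.

Answer: 8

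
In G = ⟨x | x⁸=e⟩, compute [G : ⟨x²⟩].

First find ord(x²) by computing successive powers:
  (x²)¹ = x², (x²)² = x⁴, (x²)³ = x⁶, (x²)⁴ = e.
So |⟨x²⟩| = ord(x²) = 4. With |G| = 8, by Lagrange [G : ⟨x²⟩] = 8/4 = 2.

Answer: 2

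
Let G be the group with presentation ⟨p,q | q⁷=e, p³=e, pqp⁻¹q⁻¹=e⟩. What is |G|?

Enumerate words in the generators, reducing via the relations: the distinct elements are
  {e, p, q, pq, p², q², q³, q⁴, q⁵, q⁶, pq², pq³, pq⁴, pq⁵, pq⁶, p²q, p²q², p²q³, p²q⁴, p²q⁵, p²q⁶}.
No further products give new elements, so |G| = 21.

Answer: 21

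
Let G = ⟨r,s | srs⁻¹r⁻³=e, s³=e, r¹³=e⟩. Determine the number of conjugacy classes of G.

The conjugacy classes (representative and size) are:
  [e] (size 1), [r] (size 3), [r⁵] (size 3), [r¹⁰] (size 3), [r⁸] (size 3), [r¹⁰s] (size 13), [r⁷s²] (size 13).
Class equation: 1 + 3 + 3 + 3 + 3 + 13 + 13 = 39 = |G|. So G has 7 conjugacy classes.

Answer: 7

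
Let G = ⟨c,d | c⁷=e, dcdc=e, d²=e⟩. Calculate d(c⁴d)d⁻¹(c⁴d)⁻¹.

[d, (c⁴d)] = d·(c⁴d)·d⁻¹·(c⁴d)⁻¹.
  d · (c⁴d) = c³
  (c³) · d = c³d
  (c³d) · (c⁴d) = c⁶

Answer: c⁶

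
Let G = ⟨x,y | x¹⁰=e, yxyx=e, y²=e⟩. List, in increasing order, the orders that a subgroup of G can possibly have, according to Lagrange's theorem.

|G| = 20 = 2² · 5. By Lagrange's theorem the order of any subgroup divides 20; the divisors of 20 are 1, 2, 4, 5, 10, 20.

Answer: 1, 2, 4, 5, 10, 20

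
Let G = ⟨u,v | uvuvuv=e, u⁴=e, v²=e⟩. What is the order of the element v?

Compute successive powers until reaching e:
  v¹ = v, v² = e.
The smallest positive k with vᵏ = e is 2.

Answer: 2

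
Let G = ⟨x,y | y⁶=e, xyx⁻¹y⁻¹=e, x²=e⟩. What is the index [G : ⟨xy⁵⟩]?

First find ord(xy⁵) by computing successive powers:
  (xy⁵)¹ = xy⁵, (xy⁵)² = y⁴, (xy⁵)³ = xy³, (xy⁵)⁴ = y², (xy⁵)⁵ = xy, (xy⁵)⁶ = e.
So |⟨xy⁵⟩| = ord(xy⁵) = 6. With |G| = 12, by Lagrange [G : ⟨xy⁵⟩] = 12/6 = 2.

Answer: 2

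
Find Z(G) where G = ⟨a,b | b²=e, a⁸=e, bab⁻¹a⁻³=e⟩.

An element z ∈ Z(G) iff z commutes with every generator.
For example a⁴ is central: (a⁴)·a = a⁵ = a·(a⁴); (a⁴)·b = a⁴b = b·(a⁴).
Whereas a ∉ Z(G) since a·b = ab ≠ a³b = b·a.
Checking each of the 16 elements this way gives Z(G) = {e, a⁴}, of order 2.

Answer: {e, a⁴}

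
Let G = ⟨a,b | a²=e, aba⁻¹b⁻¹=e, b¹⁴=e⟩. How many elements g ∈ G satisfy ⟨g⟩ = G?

⟨g⟩ = G would require ord(g) = |G| = 28, but the maximum element order in G is 14 < 28. So G is not cyclic and no single element generates it: the count is 0.

Answer: 0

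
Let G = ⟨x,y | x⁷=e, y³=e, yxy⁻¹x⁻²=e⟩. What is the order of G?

Enumerate words in the generators, reducing via the relations: the distinct elements are
  {e, x, y, xy, x², x³, x⁴, x⁵, x⁶, y², xy², x²y, x³y, x⁴y, x⁵y, x⁶y, x²y², x³y², x⁴y², x⁵y², x⁶y²}.
No further products give new elements, so |G| = 21.

Answer: 21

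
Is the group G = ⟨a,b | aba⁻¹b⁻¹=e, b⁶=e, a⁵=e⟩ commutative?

Each pair of generators commutes: a·b = ab = b·a. Since the generators pairwise commute, every element of G commutes with every other, so G is abelian.

Answer: Yes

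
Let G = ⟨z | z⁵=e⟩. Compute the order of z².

Compute successive powers until reaching e:
  (z²)¹ = z², (z²)² = z⁴, (z²)³ = z, (z²)⁴ = z³, (z²)⁵ = e.
The smallest positive k with (z²)ᵏ = e is 5.

Answer: 5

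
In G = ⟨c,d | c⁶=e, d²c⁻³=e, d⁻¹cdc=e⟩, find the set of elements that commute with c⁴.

⟨c⁴⟩ ⊆ C_G(c⁴) since powers of c⁴ commute with c⁴; so |C_G(c⁴)| ≥ |⟨c⁴⟩| = 3.
By orbit–stabilizer, |C_G(c⁴)| = |G| / |conj. class of c⁴| = 12 / 2 = 6.
The 6 elements commuting with c⁴ are {e, c, c², c³, c⁴, c⁵}.

Answer: {e, c, c², c³, c⁴, c⁵}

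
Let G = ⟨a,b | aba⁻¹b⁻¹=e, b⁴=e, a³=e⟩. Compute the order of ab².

Compute successive powers until reaching e:
  (ab²)¹ = ab², (ab²)² = a², (ab²)³ = b², (ab²)⁴ = a, (ab²)⁵ = a²b², (ab²)⁶ = e.
The smallest positive k with (ab²)ᵏ = e is 6.

Answer: 6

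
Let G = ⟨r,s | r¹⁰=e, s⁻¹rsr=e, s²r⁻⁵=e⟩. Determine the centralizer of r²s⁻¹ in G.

⟨r²s⁻¹⟩ ⊆ C_G(r²s⁻¹) since powers of r²s⁻¹ commute with r²s⁻¹; so |C_G(r²s⁻¹)| ≥ |⟨r²s⁻¹⟩| = 4.
By orbit–stabilizer, |C_G(r²s⁻¹)| = |G| / |conj. class of r²s⁻¹| = 20 / 5 = 4.
The 4 elements commuting with r²s⁻¹ are {e, r⁵, r²s, r²s⁻¹}.

Answer: {e, r⁵, r²s, r²s⁻¹}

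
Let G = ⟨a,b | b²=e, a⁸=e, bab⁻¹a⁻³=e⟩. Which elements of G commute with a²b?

⟨a²b⟩ ⊆ C_G(a²b) since powers of a²b commute with a²b; so |C_G(a²b)| ≥ |⟨a²b⟩| = 2.
By orbit–stabilizer, |C_G(a²b)| = |G| / |conj. class of a²b| = 16 / 4 = 4.
The 4 elements commuting with a²b are {e, a⁴, a²b, a⁶b}.

Answer: {e, a⁴, a²b, a⁶b}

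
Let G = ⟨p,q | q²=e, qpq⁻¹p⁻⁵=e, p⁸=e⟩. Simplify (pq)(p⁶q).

Compute (pq) · (p⁶q) by multiplying left to right and reducing via the relations at each step:
  (pq) · p⁶ = p⁷q
  (p⁷q) · q = p⁷

Answer: p⁷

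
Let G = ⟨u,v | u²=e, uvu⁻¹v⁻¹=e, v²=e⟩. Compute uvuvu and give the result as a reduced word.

Multiply left to right, reducing at each step:
  u · v = uv
  (uv) · u = v
  v · v = e
  e · u = u

Answer: u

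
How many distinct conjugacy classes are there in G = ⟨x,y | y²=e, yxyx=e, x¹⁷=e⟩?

The conjugacy classes (representative and size) are:
  [e] (size 1), [x¹⁶] (size 2), [x²] (size 2), [x³] (size 2), [x¹³] (size 2), [x¹²] (size 2), [x⁶] (size 2), [x¹⁰] (size 2), [x⁹] (size 2), [x⁷y] (size 17).
Class equation: 1 + 2 + 2 + 2 + 2 + 2 + 2 + 2 + 2 + 17 = 34 = |G|. So G has 10 conjugacy classes.

Answer: 10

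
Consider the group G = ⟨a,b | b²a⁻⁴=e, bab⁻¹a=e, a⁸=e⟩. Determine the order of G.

Enumerate words in the generators, reducing via the relations: the distinct elements are
  {a, b, e, ab, a², a³, a⁴, a⁵, a⁶, a⁷, a²b, a³b, b⁻¹, ab⁻¹, a²b⁻¹, a³b⁻¹}.
No further products give new elements, so |G| = 16.

Answer: 16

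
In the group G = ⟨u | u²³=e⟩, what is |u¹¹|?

Compute successive powers until reaching e:
  (u¹¹)¹ = u¹¹, (u¹¹)² = u²², (u¹¹)³ = u¹⁰, (u¹¹)⁴ = u²¹, (u¹¹)⁵ = u⁹, (u¹¹)⁶ = u²⁰, (u¹¹)⁷ = u⁸, (u¹¹)⁸ = u¹⁹, (u¹¹)⁹ = u⁷, (u¹¹)¹⁰ = u¹⁸, (u¹¹)¹¹ = u⁶, (u¹¹)¹² = u¹⁷, (u¹¹)¹³ = u⁵, (u¹¹)¹⁴ = u¹⁶, (u¹¹)¹⁵ = u⁴, (u¹¹)¹⁶ = u¹⁵, (u¹¹)¹⁷ = u³, (u¹¹)¹⁸ = u¹⁴, (u¹¹)¹⁹ = u², (u¹¹)²⁰ = u¹³, (u¹¹)²¹ = u, (u¹¹)²² = u¹², (u¹¹)²³ = e.
The smallest positive k with (u¹¹)ᵏ = e is 23.

Answer: 23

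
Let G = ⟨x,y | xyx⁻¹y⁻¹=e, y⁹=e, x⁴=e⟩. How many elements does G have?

Enumerate words in the generators, reducing via the relations: the distinct elements are
  {e, x, y, xy, x², x³, y², y³, y⁴, y⁵, y⁶, y⁷, y⁸, xy², xy³, xy⁴, xy⁵, xy⁶, xy⁷, xy⁸, x²y, x³y, x²y², x²y³, x²y⁴, x²y⁵, x²y⁶, x²y⁷, x²y⁸, x³y², x³y³, x³y⁴, x³y⁵, x³y⁶, x³y⁷, x³y⁸}.
No further products give new elements, so |G| = 36.

Answer: 36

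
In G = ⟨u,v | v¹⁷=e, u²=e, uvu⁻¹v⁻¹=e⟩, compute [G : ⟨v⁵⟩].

First find ord(v⁵) by computing successive powers:
  (v⁵)¹ = v⁵, (v⁵)² = v¹⁰, (v⁵)³ = v¹⁵, (v⁵)⁴ = v³, (v⁵)⁵ = v⁸, (v⁵)⁶ = v¹³, (v⁵)⁷ = v, (v⁵)⁸ = v⁶, (v⁵)⁹ = v¹¹, (v⁵)¹⁰ = v¹⁶, (v⁵)¹¹ = v⁴, (v⁵)¹² = v⁹, (v⁵)¹³ = v¹⁴, (v⁵)¹⁴ = v², (v⁵)¹⁵ = v⁷, (v⁵)¹⁶ = v¹², (v⁵)¹⁷ = e.
So |⟨v⁵⟩| = ord(v⁵) = 17. With |G| = 34, by Lagrange [G : ⟨v⁵⟩] = 34/17 = 2.

Answer: 2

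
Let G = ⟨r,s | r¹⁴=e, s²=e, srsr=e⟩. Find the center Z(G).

An element z ∈ Z(G) iff z commutes with every generator.
For example r⁷ is central: (r⁷)·r = r⁸ = r·(r⁷); (r⁷)·s = r⁷s = s·(r⁷).
Whereas r ∉ Z(G) since r·s = rs ≠ r¹³s = s·r.
Checking each of the 28 elements this way gives Z(G) = {e, r⁷}, of order 2.

Answer: {e, r⁷}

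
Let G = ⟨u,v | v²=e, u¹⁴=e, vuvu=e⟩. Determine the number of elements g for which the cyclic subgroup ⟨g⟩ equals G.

⟨g⟩ = G would require ord(g) = |G| = 28, but the maximum element order in G is 14 < 28. So G is not cyclic and no single element generates it: the count is 0.

Answer: 0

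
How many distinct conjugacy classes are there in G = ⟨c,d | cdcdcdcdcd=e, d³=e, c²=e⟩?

The conjugacy classes (representative and size) are:
  [e] (size 1), [cdcd²cdcd²c] (size 15), [dcdcd²c] (size 20), [cd²cd²c] (size 12), [d²cdcd²] (size 12).
Class equation: 1 + 15 + 20 + 12 + 12 = 60 = |G|. So G has 5 conjugacy classes.

Answer: 5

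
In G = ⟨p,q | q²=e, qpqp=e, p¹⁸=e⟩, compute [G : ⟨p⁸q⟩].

First find ord(p⁸q) by computing successive powers:
  (p⁸q)¹ = p⁸q, (p⁸q)² = e.
So |⟨p⁸q⟩| = ord(p⁸q) = 2. With |G| = 36, by Lagrange [G : ⟨p⁸q⟩] = 36/2 = 18.

Answer: 18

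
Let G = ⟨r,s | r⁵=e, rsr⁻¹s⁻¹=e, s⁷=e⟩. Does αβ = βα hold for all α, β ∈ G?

Each pair of generators commutes: r·s = rs = s·r. Since the generators pairwise commute, every element of G commutes with every other, so G is abelian.

Answer: Yes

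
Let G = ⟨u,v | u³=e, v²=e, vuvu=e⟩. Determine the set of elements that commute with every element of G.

An element z ∈ Z(G) iff z commutes with every generator.
For example e is central: e·u = u = u·e; e·v = v = v·e.
Whereas u ∉ Z(G) since u·v = uv ≠ u²v = v·u.
Checking each of the 6 elements this way gives Z(G) = {e}, of order 1.

Answer: {e}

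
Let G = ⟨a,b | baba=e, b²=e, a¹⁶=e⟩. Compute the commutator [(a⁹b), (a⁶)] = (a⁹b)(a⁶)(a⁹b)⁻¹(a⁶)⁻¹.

[(a⁹b), (a⁶)] = (a⁹b)·(a⁶)·(a⁹b)⁻¹·(a⁶)⁻¹.
  (a⁹b) · (a⁶) = a³b
  (a³b) · (a⁹b) = a¹⁰
  (a¹⁰) · (a¹⁰) = a⁴

Answer: a⁴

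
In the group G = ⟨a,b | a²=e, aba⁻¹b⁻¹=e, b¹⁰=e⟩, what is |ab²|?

Compute successive powers until reaching e:
  (ab²)¹ = ab², (ab²)² = b⁴, (ab²)³ = ab⁶, (ab²)⁴ = b⁸, (ab²)⁵ = a, (ab²)⁶ = b², (ab²)⁷ = ab⁴, (ab²)⁸ = b⁶, (ab²)⁹ = ab⁸, (ab²)¹⁰ = e.
The smallest positive k with (ab²)ᵏ = e is 10.

Answer: 10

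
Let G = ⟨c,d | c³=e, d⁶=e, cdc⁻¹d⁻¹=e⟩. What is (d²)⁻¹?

The order of (d²) is 3 (smallest k with (d²)ᵏ = e), so (d²)⁻¹ = (d²)² = d⁴.
Check: (d²) · (d⁴) → (d²) · d⁴ = e, giving e as required.

Answer: d⁴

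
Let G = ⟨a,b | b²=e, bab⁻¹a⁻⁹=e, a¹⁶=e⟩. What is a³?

Compute successive powers of a, reducing at each step:
  a²: a · a = a²
  a³: (a²) · a = a³

Answer: a³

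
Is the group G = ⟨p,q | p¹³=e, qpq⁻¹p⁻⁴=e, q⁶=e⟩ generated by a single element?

Every cyclic group is abelian. But p·q = pq while q·p = p⁴q, so p·q ≠ q·p and G is not abelian. Hence G is not cyclic.

Answer: No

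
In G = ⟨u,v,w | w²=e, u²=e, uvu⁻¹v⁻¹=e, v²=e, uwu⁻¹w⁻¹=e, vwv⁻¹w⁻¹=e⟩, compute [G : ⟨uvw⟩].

First find ord(uvw) by computing successive powers:
  (uvw)¹ = uvw, (uvw)² = e.
So |⟨uvw⟩| = ord(uvw) = 2. With |G| = 8, by Lagrange [G : ⟨uvw⟩] = 8/2 = 4.

Answer: 4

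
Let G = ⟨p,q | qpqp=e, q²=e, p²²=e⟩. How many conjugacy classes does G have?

The conjugacy classes (representative and size) are:
  [e] (size 1), [p] (size 2), [p²] (size 2), [p¹⁹] (size 2), [p⁴] (size 2), [p⁵] (size 2), [p⁶] (size 2), [p⁷] (size 2), [p⁸] (size 2), [p¹³] (size 2), [p¹⁰] (size 2), [p¹¹] (size 1), [p⁶q] (size 11), [pq] (size 11).
Class equation: 1 + 2 + 2 + 2 + 2 + 2 + 2 + 2 + 2 + 2 + 2 + 1 + 11 + 11 = 44 = |G|. So G has 14 conjugacy classes.

Answer: 14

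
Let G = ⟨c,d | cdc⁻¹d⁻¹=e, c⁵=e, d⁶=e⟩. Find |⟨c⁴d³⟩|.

|⟨c⁴d³⟩| equals the order of c⁴d³. Compute successive powers until reaching e:
  (c⁴d³)¹ = c⁴d³, (c⁴d³)² = c³, (c⁴d³)³ = c²d³, (c⁴d³)⁴ = c, (c⁴d³)⁵ = d³, (c⁴d³)⁶ = c⁴, (c⁴d³)⁷ = c³d³, (c⁴d³)⁸ = c², (c⁴d³)⁹ = cd³, (c⁴d³)¹⁰ = e.
The smallest positive k with (c⁴d³)ᵏ = e is 10, so |⟨c⁴d³⟩| = 10.

Answer: 10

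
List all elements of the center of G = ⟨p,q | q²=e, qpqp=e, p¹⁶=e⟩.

An element z ∈ Z(G) iff z commutes with every generator.
For example p⁸ is central: (p⁸)·p = p⁹ = p·(p⁸); (p⁸)·q = p⁸q = q·(p⁸).
Whereas p ∉ Z(G) since p·q = pq ≠ p¹⁵q = q·p.
Checking each of the 32 elements this way gives Z(G) = {e, p⁸}, of order 2.

Answer: {e, p⁸}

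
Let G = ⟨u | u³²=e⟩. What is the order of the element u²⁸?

Compute successive powers until reaching e:
  (u²⁸)¹ = u²⁸, (u²⁸)² = u²⁴, (u²⁸)³ = u²⁰, (u²⁸)⁴ = u¹⁶, (u²⁸)⁵ = u¹², (u²⁸)⁶ = u⁸, (u²⁸)⁷ = u⁴, (u²⁸)⁸ = e.
The smallest positive k with (u²⁸)ᵏ = e is 8.

Answer: 8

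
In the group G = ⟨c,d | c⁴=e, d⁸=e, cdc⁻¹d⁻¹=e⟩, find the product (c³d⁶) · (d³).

Compute (c³d⁶) · (d³) by multiplying left to right and reducing via the relations at each step:
  (c³d⁶) · d³ = c³d

Answer: c³d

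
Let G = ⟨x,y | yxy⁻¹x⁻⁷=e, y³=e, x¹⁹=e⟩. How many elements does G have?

Enumerate words in the generators, reducing via the relations: the distinct elements are
  {e, x, y, xy, x², x³, x⁴, x⁵, x⁶, x⁷, x⁸, x⁹, y², xy², x²y, x³y, x¹², x¹³, x¹¹, x¹⁰, x¹⁴, x¹⁵, x¹⁶, x¹⁷, x¹⁸, x⁴y, x⁵y, x⁶y, x⁷y, x⁸y, x⁹y, x²y², x³y², x¹²y, x¹³y, x¹¹y, x¹⁰y, x¹⁴y, x¹⁵y, x¹⁶y, x¹⁷y, x¹⁸y, x⁴y², x⁵y², x⁶y², x⁷y², x⁸y², x⁹y², x¹²y², x¹³y², x¹¹y², x¹⁰y², x¹⁴y², x¹⁵y², x¹⁶y², x¹⁷y², x¹⁸y²}.
No further products give new elements, so |G| = 57.

Answer: 57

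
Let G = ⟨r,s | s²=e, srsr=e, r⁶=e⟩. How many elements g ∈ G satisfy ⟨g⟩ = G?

⟨g⟩ = G would require ord(g) = |G| = 12, but the maximum element order in G is 6 < 12. So G is not cyclic and no single element generates it: the count is 0.

Answer: 0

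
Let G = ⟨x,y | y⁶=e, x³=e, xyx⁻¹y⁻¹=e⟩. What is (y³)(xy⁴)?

Compute (y³) · (xy⁴) by multiplying left to right and reducing via the relations at each step:
  (y³) · x = xy³
  (xy³) · y⁴ = xy

Answer: xy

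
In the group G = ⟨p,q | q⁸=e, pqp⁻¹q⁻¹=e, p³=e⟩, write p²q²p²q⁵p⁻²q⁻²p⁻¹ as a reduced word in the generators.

Multiply left to right, reducing at each step:
  (p²) · q² = p²q²
  (p²q²) · p² = pq²
  (pq²) · q⁵ = pq⁷
  (pq⁷) · p⁻² = p²q⁷
  (p²q⁷) · q⁻² = p²q⁵
  (p²q⁵) · p⁻¹ = pq⁵

Answer: pq⁵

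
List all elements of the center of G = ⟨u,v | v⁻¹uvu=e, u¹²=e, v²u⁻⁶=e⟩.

An element z ∈ Z(G) iff z commutes with every generator.
For example u⁶ is central: (u⁶)·u = u⁷ = u·(u⁶); (u⁶)·v = v⁻¹ = v·(u⁶).
Whereas u ∉ Z(G) since u·v = uv ≠ u⁵v⁻¹ = v·u.
Checking each of the 24 elements this way gives Z(G) = {e, u⁶}, of order 2.

Answer: {e, u⁶}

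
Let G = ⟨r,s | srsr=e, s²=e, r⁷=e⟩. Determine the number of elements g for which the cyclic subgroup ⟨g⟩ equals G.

⟨g⟩ = G would require ord(g) = |G| = 14, but the maximum element order in G is 7 < 14. So G is not cyclic and no single element generates it: the count is 0.

Answer: 0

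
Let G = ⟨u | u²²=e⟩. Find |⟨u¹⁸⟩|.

|⟨u¹⁸⟩| equals the order of u¹⁸. Compute successive powers until reaching e:
  (u¹⁸)¹ = u¹⁸, (u¹⁸)² = u¹⁴, (u¹⁸)³ = u¹⁰, (u¹⁸)⁴ = u⁶, (u¹⁸)⁵ = u², (u¹⁸)⁶ = u²⁰, (u¹⁸)⁷ = u¹⁶, (u¹⁸)⁸ = u¹², (u¹⁸)⁹ = u⁸, (u¹⁸)¹⁰ = u⁴, (u¹⁸)¹¹ = e.
The smallest positive k with (u¹⁸)ᵏ = e is 11, so |⟨u¹⁸⟩| = 11.

Answer: 11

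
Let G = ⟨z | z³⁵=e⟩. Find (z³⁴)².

Compute successive powers of (z³⁴), reducing at each step:
  (z³⁴)²: (z³⁴) · z³⁴ = z³³

Answer: z³³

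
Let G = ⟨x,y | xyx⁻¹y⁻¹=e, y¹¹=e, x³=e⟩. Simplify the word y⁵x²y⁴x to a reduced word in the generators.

Multiply left to right, reducing at each step:
  (y⁵) · x² = x²y⁵
  (x²y⁵) · y⁴ = x²y⁹
  (x²y⁹) · x = y⁹

Answer: y⁹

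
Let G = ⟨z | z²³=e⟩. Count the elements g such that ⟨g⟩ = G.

G is cyclic of order 23. An element generates G iff its order is 23, and a cyclic group of order 23 has exactly φ(23) = 22 such elements.

Answer: 22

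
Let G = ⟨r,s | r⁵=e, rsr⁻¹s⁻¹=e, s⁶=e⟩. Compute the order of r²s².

Compute successive powers until reaching e:
  (r²s²)¹ = r²s², (r²s²)² = r⁴s⁴, (r²s²)³ = r, (r²s²)⁴ = r³s², (r²s²)⁵ = s⁴, (r²s²)⁶ = r², (r²s²)⁷ = r⁴s², (r²s²)⁸ = rs⁴, (r²s²)⁹ = r³, (r²s²)¹⁰ = s², (r²s²)¹¹ = r²s⁴, (r²s²)¹² = r⁴, (r²s²)¹³ = rs², (r²s²)¹⁴ = r³s⁴, (r²s²)¹⁵ = e.
The smallest positive k with (r²s²)ᵏ = e is 15.

Answer: 15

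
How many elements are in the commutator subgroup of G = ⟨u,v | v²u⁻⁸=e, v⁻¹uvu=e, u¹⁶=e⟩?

G' = [G, G] is generated by all commutators. The generator-pair commutators are: [u, v] = u².
The subgroup they normally generate is {e, u², u⁴, u⁶, u⁸, u¹⁰, u¹², u¹⁴}, of order 8.
Check: |G/G'| = 32/8 = 4 is the order of the abelianisation.

Answer: 8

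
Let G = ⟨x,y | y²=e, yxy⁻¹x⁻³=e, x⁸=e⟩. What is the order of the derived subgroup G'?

G' = [G, G] is generated by all commutators. The generator-pair commutators are: [x, y] = x⁶.
The subgroup they normally generate is {e, x², x⁴, x⁶}, of order 4.
Check: |G/G'| = 16/4 = 4 is the order of the abelianisation.

Answer: 4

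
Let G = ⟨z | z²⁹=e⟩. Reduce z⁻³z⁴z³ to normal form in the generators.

Multiply left to right, reducing at each step:
  (z²⁶) · z⁴ = z
  z · z³ = z⁴

Answer: z⁴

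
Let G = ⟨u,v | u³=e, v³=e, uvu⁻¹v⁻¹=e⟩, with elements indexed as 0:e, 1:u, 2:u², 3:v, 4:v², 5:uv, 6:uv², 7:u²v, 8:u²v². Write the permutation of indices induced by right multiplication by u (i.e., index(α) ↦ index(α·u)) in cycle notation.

(0 1 2)(3 5 7)(4 6 8)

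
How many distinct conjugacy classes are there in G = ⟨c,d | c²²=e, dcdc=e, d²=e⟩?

The conjugacy classes (representative and size) are:
  [e] (size 1), [c] (size 2), [c²] (size 2), [c¹⁹] (size 2), [c⁴] (size 2), [c⁵] (size 2), [c⁶] (size 2), [c⁷] (size 2), [c⁸] (size 2), [c¹³] (size 2), [c¹⁰] (size 2), [c¹¹] (size 1), [c⁶d] (size 11), [cd] (size 11).
Class equation: 1 + 2 + 2 + 2 + 2 + 2 + 2 + 2 + 2 + 2 + 2 + 1 + 11 + 11 = 44 = |G|. So G has 14 conjugacy classes.

Answer: 14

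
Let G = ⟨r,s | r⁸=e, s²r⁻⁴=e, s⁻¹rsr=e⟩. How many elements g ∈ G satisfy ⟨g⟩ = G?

⟨g⟩ = G would require ord(g) = |G| = 16, but the maximum element order in G is 8 < 16. So G is not cyclic and no single element generates it: the count is 0.

Answer: 0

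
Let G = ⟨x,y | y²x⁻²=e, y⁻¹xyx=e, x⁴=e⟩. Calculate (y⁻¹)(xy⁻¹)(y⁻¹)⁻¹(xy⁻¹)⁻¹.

[(y⁻¹), (xy⁻¹)] = (y⁻¹)·(xy⁻¹)·(y⁻¹)⁻¹·(xy⁻¹)⁻¹.
  (y⁻¹) · (xy⁻¹) = x
  x · y = xy
  (xy) · (xy) = x²

Answer: x²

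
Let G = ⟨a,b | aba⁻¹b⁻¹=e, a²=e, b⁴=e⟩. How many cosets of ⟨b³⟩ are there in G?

First find ord(b³) by computing successive powers:
  (b³)¹ = b³, (b³)² = b², (b³)³ = b, (b³)⁴ = e.
So |⟨b³⟩| = ord(b³) = 4. With |G| = 8, by Lagrange [G : ⟨b³⟩] = 8/4 = 2.

Answer: 2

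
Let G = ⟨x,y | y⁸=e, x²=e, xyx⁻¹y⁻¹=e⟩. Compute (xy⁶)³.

Compute successive powers of (xy⁶), reducing at each step:
  (xy⁶)²: (xy⁶) · x = y⁶;   (y⁶) · y⁶ = y⁴
  (xy⁶)³: (y⁴) · x = xy⁴;   (xy⁴) · y⁶ = xy²

Answer: xy²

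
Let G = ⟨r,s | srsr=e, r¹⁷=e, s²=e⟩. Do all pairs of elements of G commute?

r·s = rs but s·r = r¹⁶s, so r·s ≠ s·r and G is not abelian.

Answer: No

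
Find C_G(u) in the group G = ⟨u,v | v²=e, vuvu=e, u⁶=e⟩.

⟨u⟩ ⊆ C_G(u) since powers of u commute with u; so |C_G(u)| ≥ |⟨u⟩| = 6.
By orbit–stabilizer, |C_G(u)| = |G| / |conj. class of u| = 12 / 2 = 6.
The 6 elements commuting with u are {e, u, u², u³, u⁴, u⁵}.

Answer: {e, u, u², u³, u⁴, u⁵}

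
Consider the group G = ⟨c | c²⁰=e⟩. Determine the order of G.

G is generated by a single element, so G is cyclic. The relator gives c²⁰ = e and no smaller power is forced to be e, so the 20 powers {c, e, c², c³, c⁴, c⁵, c⁶, c⁷, c⁸, c⁹, c¹², c¹³, c¹¹, c¹⁰, c¹⁴, c¹⁵, c¹⁶, c¹⁷, c¹⁸, c¹⁹} are distinct. Hence |G| = 20.

Answer: 20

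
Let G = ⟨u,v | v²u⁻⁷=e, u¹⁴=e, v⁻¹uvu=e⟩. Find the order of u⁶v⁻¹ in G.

Compute successive powers until reaching e:
  (u⁶v⁻¹)¹ = u⁶v⁻¹, (u⁶v⁻¹)² = u⁷, (u⁶v⁻¹)³ = u⁶v, (u⁶v⁻¹)⁴ = e.
The smallest positive k with (u⁶v⁻¹)ᵏ = e is 4.

Answer: 4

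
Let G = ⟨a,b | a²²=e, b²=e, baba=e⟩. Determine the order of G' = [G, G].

G' = [G, G] is generated by all commutators. The generator-pair commutators are: [a, b] = a².
The subgroup they normally generate is {e, a², a⁴, a⁶, a⁸, a¹⁰, a¹², a¹⁴, a¹⁶, a¹⁸, a²⁰}, of order 11.
Check: |G/G'| = 44/11 = 4 is the order of the abelianisation.

Answer: 11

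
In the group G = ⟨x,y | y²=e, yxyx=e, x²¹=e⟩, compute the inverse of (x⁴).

The order of (x⁴) is 21 (smallest k with (x⁴)ᵏ = e), so (x⁴)⁻¹ = (x⁴)²⁰ = x¹⁷.
Check: (x⁴) · (x¹⁷) → (x⁴) · x¹⁷ = e, giving e as required.

Answer: x¹⁷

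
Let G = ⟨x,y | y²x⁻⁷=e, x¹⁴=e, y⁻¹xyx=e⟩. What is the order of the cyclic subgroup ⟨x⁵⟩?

|⟨x⁵⟩| equals the order of x⁵. Compute successive powers until reaching e:
  (x⁵)¹ = x⁵, (x⁵)² = x¹⁰, (x⁵)³ = x, (x⁵)⁴ = x⁶, (x⁵)⁵ = x¹¹, (x⁵)⁶ = x², (x⁵)⁷ = x⁷, (x⁵)⁸ = x¹², (x⁵)⁹ = x³, (x⁵)¹⁰ = x⁸, (x⁵)¹¹ = x¹³, (x⁵)¹² = x⁴, (x⁵)¹³ = x⁹, (x⁵)¹⁴ = e.
The smallest positive k with (x⁵)ᵏ = e is 14, so |⟨x⁵⟩| = 14.

Answer: 14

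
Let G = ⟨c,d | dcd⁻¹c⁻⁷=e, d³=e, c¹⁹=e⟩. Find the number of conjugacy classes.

The conjugacy classes (representative and size) are:
  [e] (size 1), [c¹¹] (size 3), [c¹⁴] (size 3), [c⁶] (size 3), [c¹⁷] (size 3), [c¹²] (size 3), [c¹⁰] (size 3), [c²d] (size 19), [c¹⁸d²] (size 19).
Class equation: 1 + 3 + 3 + 3 + 3 + 3 + 3 + 19 + 19 = 57 = |G|. So G has 9 conjugacy classes.

Answer: 9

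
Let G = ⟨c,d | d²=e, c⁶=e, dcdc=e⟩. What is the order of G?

Enumerate words in the generators, reducing via the relations: the distinct elements are
  {c, d, e, cd, c², c³, c⁴, c⁵, c²d, c³d, c⁴d, c⁵d}.
No further products give new elements, so |G| = 12.

Answer: 12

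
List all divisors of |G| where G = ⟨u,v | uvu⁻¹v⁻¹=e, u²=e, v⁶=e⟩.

|G| = 12 = 2² · 3. By Lagrange's theorem the order of any subgroup divides 12; the divisors of 12 are 1, 2, 3, 4, 6, 12.

Answer: 1, 2, 3, 4, 6, 12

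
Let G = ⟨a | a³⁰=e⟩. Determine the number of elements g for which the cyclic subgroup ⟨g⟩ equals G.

G is cyclic of order 30. An element generates G iff its order is 30, and a cyclic group of order 30 has exactly φ(30) = 8 such elements.

Answer: 8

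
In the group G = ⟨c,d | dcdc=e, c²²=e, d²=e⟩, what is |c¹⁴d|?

Compute successive powers until reaching e:
  (c¹⁴d)¹ = c¹⁴d, (c¹⁴d)² = e.
The smallest positive k with (c¹⁴d)ᵏ = e is 2.

Answer: 2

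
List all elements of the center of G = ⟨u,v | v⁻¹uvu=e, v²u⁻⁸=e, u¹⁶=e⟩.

An element z ∈ Z(G) iff z commutes with every generator.
For example u⁸ is central: (u⁸)·u = u⁹ = u·(u⁸); (u⁸)·v = v⁻¹ = v·(u⁸).
Whereas u ∉ Z(G) since u·v = uv ≠ u⁷v⁻¹ = v·u.
Checking each of the 32 elements this way gives Z(G) = {e, u⁸}, of order 2.

Answer: {e, u⁸}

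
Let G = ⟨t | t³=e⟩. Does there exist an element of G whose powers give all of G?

|G| = 3. The element t has order 3 (its powers give 3 distinct elements), so ⟨t⟩ = G and G is cyclic.

Answer: Yes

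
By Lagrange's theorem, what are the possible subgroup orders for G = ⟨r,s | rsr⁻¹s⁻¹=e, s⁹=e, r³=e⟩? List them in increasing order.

|G| = 27 = 3³. By Lagrange's theorem the order of any subgroup divides 27; the divisors of 27 are 1, 3, 9, 27.

Answer: 1, 3, 9, 27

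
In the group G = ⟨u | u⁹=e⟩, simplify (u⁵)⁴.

Compute successive powers of (u⁵), reducing at each step:
  (u⁵)²: (u⁵) · u⁵ = u
  (u⁵)³: u · u⁵ = u⁶
  (u⁵)⁴: (u⁶) · u⁵ = u²

Answer: u²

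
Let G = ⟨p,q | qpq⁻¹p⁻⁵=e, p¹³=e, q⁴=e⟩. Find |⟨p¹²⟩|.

|⟨p¹²⟩| equals the order of p¹². Compute successive powers until reaching e:
  (p¹²)¹ = p¹², (p¹²)² = p¹¹, (p¹²)³ = p¹⁰, (p¹²)⁴ = p⁹, (p¹²)⁵ = p⁸, (p¹²)⁶ = p⁷, (p¹²)⁷ = p⁶, (p¹²)⁸ = p⁵, (p¹²)⁹ = p⁴, (p¹²)¹⁰ = p³, (p¹²)¹¹ = p², (p¹²)¹² = p, (p¹²)¹³ = e.
The smallest positive k with (p¹²)ᵏ = e is 13, so |⟨p¹²⟩| = 13.

Answer: 13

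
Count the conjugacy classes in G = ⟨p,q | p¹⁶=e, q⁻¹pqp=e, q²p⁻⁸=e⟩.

The conjugacy classes (representative and size) are:
  [e] (size 1), [p] (size 2), [p¹⁴] (size 2), [p³] (size 2), [p¹²] (size 2), [p⁵] (size 2), [p¹⁰] (size 2), [p⁷] (size 2), [p⁸] (size 1), [p⁶q] (size 8), [p³q⁻¹] (size 8).
Class equation: 1 + 2 + 2 + 2 + 2 + 2 + 2 + 2 + 1 + 8 + 8 = 32 = |G|. So G has 11 conjugacy classes.

Answer: 11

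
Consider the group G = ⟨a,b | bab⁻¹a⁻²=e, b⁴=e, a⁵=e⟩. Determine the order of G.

Enumerate words in the generators, reducing via the relations: the distinct elements are
  {a, b, e, ab, a², a³, a⁴, b², b³, ab², ab³, a²b, a³b, a⁴b, a²b², a²b³, a³b², a³b³, a⁴b², a⁴b³}.
No further products give new elements, so |G| = 20.

Answer: 20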